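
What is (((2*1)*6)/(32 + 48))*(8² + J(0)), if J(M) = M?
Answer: 48/5 ≈ 9.6000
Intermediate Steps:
(((2*1)*6)/(32 + 48))*(8² + J(0)) = (((2*1)*6)/(32 + 48))*(8² + 0) = ((2*6)/80)*(64 + 0) = (12*(1/80))*64 = (3/20)*64 = 48/5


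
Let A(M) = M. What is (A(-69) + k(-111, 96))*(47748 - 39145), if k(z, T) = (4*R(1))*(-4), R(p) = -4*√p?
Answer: -43015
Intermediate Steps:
k(z, T) = 64 (k(z, T) = (4*(-4*√1))*(-4) = (4*(-4*1))*(-4) = (4*(-4))*(-4) = -16*(-4) = 64)
(A(-69) + k(-111, 96))*(47748 - 39145) = (-69 + 64)*(47748 - 39145) = -5*8603 = -43015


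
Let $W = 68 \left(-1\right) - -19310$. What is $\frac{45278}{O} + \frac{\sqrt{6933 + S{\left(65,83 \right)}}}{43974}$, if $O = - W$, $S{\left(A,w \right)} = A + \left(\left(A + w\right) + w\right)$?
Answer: $- \frac{22639}{9621} + \frac{\sqrt{7229}}{43974} \approx -2.3511$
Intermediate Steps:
$W = 19242$ ($W = -68 + 19310 = 19242$)
$S{\left(A,w \right)} = 2 A + 2 w$ ($S{\left(A,w \right)} = A + \left(A + 2 w\right) = 2 A + 2 w$)
$O = -19242$ ($O = \left(-1\right) 19242 = -19242$)
$\frac{45278}{O} + \frac{\sqrt{6933 + S{\left(65,83 \right)}}}{43974} = \frac{45278}{-19242} + \frac{\sqrt{6933 + \left(2 \cdot 65 + 2 \cdot 83\right)}}{43974} = 45278 \left(- \frac{1}{19242}\right) + \sqrt{6933 + \left(130 + 166\right)} \frac{1}{43974} = - \frac{22639}{9621} + \sqrt{6933 + 296} \cdot \frac{1}{43974} = - \frac{22639}{9621} + \sqrt{7229} \cdot \frac{1}{43974} = - \frac{22639}{9621} + \frac{\sqrt{7229}}{43974}$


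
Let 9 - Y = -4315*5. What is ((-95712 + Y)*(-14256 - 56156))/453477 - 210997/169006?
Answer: 882031259101847/76640333862 ≈ 11509.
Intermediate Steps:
Y = 21584 (Y = 9 - (-4315)*5 = 9 - 1*(-21575) = 9 + 21575 = 21584)
((-95712 + Y)*(-14256 - 56156))/453477 - 210997/169006 = ((-95712 + 21584)*(-14256 - 56156))/453477 - 210997/169006 = -74128*(-70412)*(1/453477) - 210997*1/169006 = 5219500736*(1/453477) - 210997/169006 = 5219500736/453477 - 210997/169006 = 882031259101847/76640333862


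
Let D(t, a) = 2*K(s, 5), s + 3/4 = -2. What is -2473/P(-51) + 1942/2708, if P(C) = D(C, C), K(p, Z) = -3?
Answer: 838567/2031 ≈ 412.88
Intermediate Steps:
s = -11/4 (s = -¾ - 2 = -11/4 ≈ -2.7500)
D(t, a) = -6 (D(t, a) = 2*(-3) = -6)
P(C) = -6
-2473/P(-51) + 1942/2708 = -2473/(-6) + 1942/2708 = -2473*(-⅙) + 1942*(1/2708) = 2473/6 + 971/1354 = 838567/2031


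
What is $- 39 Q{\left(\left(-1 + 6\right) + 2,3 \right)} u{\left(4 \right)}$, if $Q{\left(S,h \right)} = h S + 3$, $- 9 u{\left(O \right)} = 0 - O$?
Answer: $-416$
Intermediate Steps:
$u{\left(O \right)} = \frac{O}{9}$ ($u{\left(O \right)} = - \frac{0 - O}{9} = - \frac{\left(-1\right) O}{9} = \frac{O}{9}$)
$Q{\left(S,h \right)} = 3 + S h$ ($Q{\left(S,h \right)} = S h + 3 = 3 + S h$)
$- 39 Q{\left(\left(-1 + 6\right) + 2,3 \right)} u{\left(4 \right)} = - 39 \left(3 + \left(\left(-1 + 6\right) + 2\right) 3\right) \frac{1}{9} \cdot 4 = - 39 \left(3 + \left(5 + 2\right) 3\right) \frac{4}{9} = - 39 \left(3 + 7 \cdot 3\right) \frac{4}{9} = - 39 \left(3 + 21\right) \frac{4}{9} = \left(-39\right) 24 \cdot \frac{4}{9} = \left(-936\right) \frac{4}{9} = -416$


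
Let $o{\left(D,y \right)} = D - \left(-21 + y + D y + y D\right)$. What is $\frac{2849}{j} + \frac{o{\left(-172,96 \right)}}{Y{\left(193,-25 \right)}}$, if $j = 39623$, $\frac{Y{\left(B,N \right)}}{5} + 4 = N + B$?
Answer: $\frac{1301059251}{32490860} \approx 40.044$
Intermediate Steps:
$Y{\left(B,N \right)} = -20 + 5 B + 5 N$ ($Y{\left(B,N \right)} = -20 + 5 \left(N + B\right) = -20 + 5 \left(B + N\right) = -20 + \left(5 B + 5 N\right) = -20 + 5 B + 5 N$)
$o{\left(D,y \right)} = 21 + D - y - 2 D y$ ($o{\left(D,y \right)} = D - \left(-21 + y + 2 D y\right) = 21 + D - y - 2 D y$)
$\frac{2849}{j} + \frac{o{\left(-172,96 \right)}}{Y{\left(193,-25 \right)}} = \frac{2849}{39623} + \frac{21 - 172 - 96 - \left(-344\right) 96}{-20 + 5 \cdot 193 + 5 \left(-25\right)} = 2849 \cdot \frac{1}{39623} + \frac{21 - 172 - 96 + 33024}{-20 + 965 - 125} = \frac{2849}{39623} + \frac{32777}{820} = \frac{1301059251}{32490860}$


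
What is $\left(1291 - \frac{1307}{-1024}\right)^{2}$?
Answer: $\frac{1751099070681}{1048576} \approx 1.67 \cdot 10^{6}$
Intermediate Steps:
$\left(1291 - \frac{1307}{-1024}\right)^{2} = \left(1291 - - \frac{1307}{1024}\right)^{2} = \left(1291 + \frac{1307}{1024}\right)^{2} = \left(\frac{1323291}{1024}\right)^{2} = \frac{1751099070681}{1048576}$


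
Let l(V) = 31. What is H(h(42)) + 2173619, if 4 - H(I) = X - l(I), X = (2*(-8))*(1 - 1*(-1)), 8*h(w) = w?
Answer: 2173686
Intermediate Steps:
h(w) = w/8
X = -32 (X = -16*(1 + 1) = -16*2 = -32)
H(I) = 67 (H(I) = 4 - (-32 - 1*31) = 4 - (-32 - 31) = 4 - 1*(-63) = 4 + 63 = 67)
H(h(42)) + 2173619 = 67 + 2173619 = 2173686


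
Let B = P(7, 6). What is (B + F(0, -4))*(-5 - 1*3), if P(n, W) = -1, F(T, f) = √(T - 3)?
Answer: 8 - 8*I*√3 ≈ 8.0 - 13.856*I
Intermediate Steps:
F(T, f) = √(-3 + T)
B = -1
(B + F(0, -4))*(-5 - 1*3) = (-1 + √(-3 + 0))*(-5 - 1*3) = (-1 + √(-3))*(-5 - 3) = (-1 + I*√3)*(-8) = 8 - 8*I*√3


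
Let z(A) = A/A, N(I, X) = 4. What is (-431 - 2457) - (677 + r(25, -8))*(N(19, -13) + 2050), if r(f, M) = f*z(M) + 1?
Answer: -1446850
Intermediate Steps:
z(A) = 1
r(f, M) = 1 + f (r(f, M) = f*1 + 1 = f + 1 = 1 + f)
(-431 - 2457) - (677 + r(25, -8))*(N(19, -13) + 2050) = (-431 - 2457) - (677 + (1 + 25))*(4 + 2050) = -2888 - (677 + 26)*2054 = -2888 - 703*2054 = -2888 - 1*1443962 = -2888 - 1443962 = -1446850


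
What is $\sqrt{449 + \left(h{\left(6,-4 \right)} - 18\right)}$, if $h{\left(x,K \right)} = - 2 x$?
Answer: $\sqrt{419} \approx 20.469$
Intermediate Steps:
$\sqrt{449 + \left(h{\left(6,-4 \right)} - 18\right)} = \sqrt{449 - 30} = \sqrt{419}$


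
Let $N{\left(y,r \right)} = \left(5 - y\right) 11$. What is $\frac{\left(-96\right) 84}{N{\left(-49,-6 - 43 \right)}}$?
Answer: $- \frac{448}{33} \approx -13.576$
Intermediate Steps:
$N{\left(y,r \right)} = 55 - 11 y$
$\frac{\left(-96\right) 84}{N{\left(-49,-6 - 43 \right)}} = \frac{\left(-96\right) 84}{55 - -539} = - \frac{8064}{55 + 539} = - \frac{8064}{594} = \left(-8064\right) \frac{1}{594} = - \frac{448}{33}$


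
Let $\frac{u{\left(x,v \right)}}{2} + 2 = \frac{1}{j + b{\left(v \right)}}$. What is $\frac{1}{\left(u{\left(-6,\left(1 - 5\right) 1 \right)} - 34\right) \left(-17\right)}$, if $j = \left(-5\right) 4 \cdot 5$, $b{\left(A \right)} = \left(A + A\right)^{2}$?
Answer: $\frac{18}{11645} \approx 0.0015457$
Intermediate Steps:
$b{\left(A \right)} = 4 A^{2}$ ($b{\left(A \right)} = \left(2 A\right)^{2} = 4 A^{2}$)
$j = -100$ ($j = \left(-20\right) 5 = -100$)
$u{\left(x,v \right)} = -4 + \frac{2}{-100 + 4 v^{2}}$
$\frac{1}{\left(u{\left(-6,\left(1 - 5\right) 1 \right)} - 34\right) \left(-17\right)} = \frac{1}{\left(\frac{201 - 8 \left(\left(1 - 5\right) 1\right)^{2}}{2 \left(-25 + \left(\left(1 - 5\right) 1\right)^{2}\right)} - 34\right) \left(-17\right)} = \frac{1}{\left(\frac{201 - 8 \left(\left(-4\right) 1\right)^{2}}{2 \left(-25 + \left(\left(-4\right) 1\right)^{2}\right)} - 34\right) \left(-17\right)} = \frac{1}{\left(\frac{201 - 8 \left(-4\right)^{2}}{2 \left(-25 + \left(-4\right)^{2}\right)} - 34\right) \left(-17\right)} = \frac{1}{\left(\frac{201 - 128}{2 \left(-25 + 16\right)} - 34\right) \left(-17\right)} = \frac{1}{\left(\frac{201 - 128}{2 \left(-9\right)} - 34\right) \left(-17\right)} = \frac{1}{\left(\frac{1}{2} \left(- \frac{1}{9}\right) 73 - 34\right) \left(-17\right)} = \frac{1}{\left(- \frac{73}{18} - 34\right) \left(-17\right)} = \frac{1}{\left(- \frac{685}{18}\right) \left(-17\right)} = \frac{1}{\frac{11645}{18}} = \frac{18}{11645}$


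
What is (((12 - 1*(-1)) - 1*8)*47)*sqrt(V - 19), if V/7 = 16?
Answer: 235*sqrt(93) ≈ 2266.3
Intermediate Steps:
V = 112 (V = 7*16 = 112)
(((12 - 1*(-1)) - 1*8)*47)*sqrt(V - 19) = (((12 - 1*(-1)) - 1*8)*47)*sqrt(112 - 19) = (((12 + 1) - 8)*47)*sqrt(93) = ((13 - 8)*47)*sqrt(93) = (5*47)*sqrt(93) = 235*sqrt(93)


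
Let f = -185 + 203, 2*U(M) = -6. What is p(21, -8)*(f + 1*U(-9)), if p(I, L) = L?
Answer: -120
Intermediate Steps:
U(M) = -3 (U(M) = (½)*(-6) = -3)
f = 18
p(21, -8)*(f + 1*U(-9)) = -8*(18 + 1*(-3)) = -8*(18 - 3) = -8*15 = -120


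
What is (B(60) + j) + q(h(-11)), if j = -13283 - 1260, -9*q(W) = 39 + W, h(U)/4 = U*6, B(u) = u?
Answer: -14458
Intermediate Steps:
h(U) = 24*U (h(U) = 4*(U*6) = 4*(6*U) = 24*U)
q(W) = -13/3 - W/9 (q(W) = -(39 + W)/9 = -13/3 - W/9)
j = -14543
(B(60) + j) + q(h(-11)) = (60 - 14543) + (-13/3 - 8*(-11)/3) = -14483 + (-13/3 - 1/9*(-264)) = -14483 + (-13/3 + 88/3) = -14483 + 25 = -14458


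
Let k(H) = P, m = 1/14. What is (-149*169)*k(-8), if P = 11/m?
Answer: -3877874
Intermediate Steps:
m = 1/14 ≈ 0.071429
P = 154 (P = 11/(1/14) = 11*14 = 154)
k(H) = 154
(-149*169)*k(-8) = -149*169*154 = -25181*154 = -3877874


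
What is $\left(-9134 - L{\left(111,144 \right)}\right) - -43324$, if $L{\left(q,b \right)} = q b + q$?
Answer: $18095$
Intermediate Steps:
$L{\left(q,b \right)} = q + b q$ ($L{\left(q,b \right)} = b q + q = q + b q$)
$\left(-9134 - L{\left(111,144 \right)}\right) - -43324 = \left(-9134 - 111 \left(1 + 144\right)\right) - -43324 = \left(-9134 - 111 \cdot 145\right) + 43324 = \left(-9134 - 16095\right) + 43324 = -25229 + 43324 = 18095$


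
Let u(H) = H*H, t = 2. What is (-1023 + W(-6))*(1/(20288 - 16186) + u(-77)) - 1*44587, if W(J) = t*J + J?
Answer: -25500805993/4102 ≈ -6.2167e+6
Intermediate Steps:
u(H) = H**2
W(J) = 3*J (W(J) = 2*J + J = 3*J)
(-1023 + W(-6))*(1/(20288 - 16186) + u(-77)) - 1*44587 = (-1023 + 3*(-6))*(1/(20288 - 16186) + (-77)**2) - 1*44587 = (-1023 - 18)*(1/4102 + 5929) - 44587 = -1041*(1/4102 + 5929) - 44587 = -1041*24320759/4102 - 44587 = -25317910119/4102 - 44587 = -25500805993/4102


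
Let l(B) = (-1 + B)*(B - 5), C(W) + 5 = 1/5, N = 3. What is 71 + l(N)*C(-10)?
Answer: 451/5 ≈ 90.200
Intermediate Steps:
C(W) = -24/5 (C(W) = -5 + 1/5 = -24/5)
l(B) = (-1 + B)*(-5 + B)
71 + l(N)*C(-10) = 71 + (5 + 3**2 - 6*3)*(-24/5) = 71 + (5 + 9 - 18)*(-24/5) = 71 - 4*(-24/5) = 71 + 96/5 = 451/5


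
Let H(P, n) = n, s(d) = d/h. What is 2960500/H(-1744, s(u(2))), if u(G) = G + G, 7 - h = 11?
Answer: -2960500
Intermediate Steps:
h = -4 (h = 7 - 1*11 = 7 - 11 = -4)
u(G) = 2*G
s(d) = -d/4 (s(d) = d/(-4) = d*(-1/4) = -d/4)
2960500/H(-1744, s(u(2))) = 2960500/((-2/2)) = 2960500/((-1/4*4)) = 2960500/(-1) = 2960500*(-1) = -2960500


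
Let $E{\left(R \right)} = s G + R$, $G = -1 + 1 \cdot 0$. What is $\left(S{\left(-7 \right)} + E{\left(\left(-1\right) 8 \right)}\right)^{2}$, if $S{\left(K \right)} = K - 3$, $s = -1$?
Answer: $289$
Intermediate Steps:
$G = -1$ ($G = -1 + 0 = -1$)
$S{\left(K \right)} = -3 + K$
$E{\left(R \right)} = 1 + R$ ($E{\left(R \right)} = \left(-1\right) \left(-1\right) + R = 1 + R$)
$\left(S{\left(-7 \right)} + E{\left(\left(-1\right) 8 \right)}\right)^{2} = \left(\left(-3 - 7\right) + \left(1 - 8\right)\right)^{2} = \left(-10 + \left(1 - 8\right)\right)^{2} = \left(-10 - 7\right)^{2} = \left(-17\right)^{2} = 289$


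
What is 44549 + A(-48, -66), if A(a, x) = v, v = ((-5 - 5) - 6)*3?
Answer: 44501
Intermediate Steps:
v = -48 (v = (-10 - 6)*3 = -16*3 = -48)
A(a, x) = -48
44549 + A(-48, -66) = 44549 - 48 = 44501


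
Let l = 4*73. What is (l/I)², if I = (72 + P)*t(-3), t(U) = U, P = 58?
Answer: 21316/38025 ≈ 0.56058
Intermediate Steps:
l = 292
I = -390 (I = (72 + 58)*(-3) = 130*(-3) = -390)
(l/I)² = (292/(-390))² = (292*(-1/390))² = (-146/195)² = 21316/38025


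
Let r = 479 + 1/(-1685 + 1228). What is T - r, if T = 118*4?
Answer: -3198/457 ≈ -6.9978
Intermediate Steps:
T = 472
r = 218902/457 (r = 479 + 1/(-457) = 479 - 1/457 = 218902/457 ≈ 479.00)
T - r = 472 - 1*218902/457 = 472 - 218902/457 = -3198/457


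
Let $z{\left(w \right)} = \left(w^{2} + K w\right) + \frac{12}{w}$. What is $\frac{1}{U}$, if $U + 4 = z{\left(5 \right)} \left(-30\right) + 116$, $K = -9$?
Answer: $\frac{1}{640} \approx 0.0015625$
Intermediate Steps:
$z{\left(w \right)} = w^{2} - 9 w + \frac{12}{w}$ ($z{\left(w \right)} = \left(w^{2} - 9 w\right) + \frac{12}{w} = w^{2} - 9 w + \frac{12}{w}$)
$U = 640$ ($U = -4 + \left(\frac{12 + 5^{2} \left(-9 + 5\right)}{5} \left(-30\right) + 116\right) = -4 + \left(\frac{12 + 25 \left(-4\right)}{5} \left(-30\right) + 116\right) = -4 + \left(\frac{12 - 100}{5} \left(-30\right) + 116\right) = -4 + \left(\frac{1}{5} \left(-88\right) \left(-30\right) + 116\right) = -4 + \left(\left(- \frac{88}{5}\right) \left(-30\right) + 116\right) = -4 + \left(528 + 116\right) = -4 + 644 = 640$)
$\frac{1}{U} = \frac{1}{640}$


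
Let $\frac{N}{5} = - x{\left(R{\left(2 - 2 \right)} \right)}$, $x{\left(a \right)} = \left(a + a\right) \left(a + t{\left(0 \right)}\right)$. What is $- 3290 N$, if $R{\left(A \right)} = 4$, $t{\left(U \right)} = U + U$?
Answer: $526400$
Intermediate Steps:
$t{\left(U \right)} = 2 U$
$x{\left(a \right)} = 2 a^{2}$ ($x{\left(a \right)} = \left(a + a\right) \left(a + 2 \cdot 0\right) = 2 a \left(a + 0\right) = 2 a a = 2 a^{2}$)
$N = -160$ ($N = 5 \left(- 2 \cdot 4^{2}\right) = 5 \left(- 2 \cdot 16\right) = 5 \left(\left(-1\right) 32\right) = 5 \left(-32\right) = -160$)
$- 3290 N = \left(-3290\right) \left(-160\right) = 526400$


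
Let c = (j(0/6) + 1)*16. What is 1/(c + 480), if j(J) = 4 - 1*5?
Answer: 1/480 ≈ 0.0020833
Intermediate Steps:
j(J) = -1 (j(J) = 4 - 5 = -1)
c = 0 (c = (-1 + 1)*16 = 0*16 = 0)
1/(c + 480) = 1/(0 + 480) = 1/480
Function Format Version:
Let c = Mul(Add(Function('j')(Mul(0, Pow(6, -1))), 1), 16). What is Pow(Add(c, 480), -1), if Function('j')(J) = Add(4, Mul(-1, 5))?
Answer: Rational(1, 480) ≈ 0.0020833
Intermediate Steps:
Function('j')(J) = -1 (Function('j')(J) = Add(4, -5) = -1)
c = 0 (c = Mul(Add(-1, 1), 16) = Mul(0, 16) = 0)
Pow(Add(c, 480), -1) = Pow(Add(0, 480), -1) = Pow(480, -1) = Rational(1, 480)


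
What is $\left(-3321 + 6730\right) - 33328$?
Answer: $-29919$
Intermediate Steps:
$\left(-3321 + 6730\right) - 33328 = 3409 - 33328 = -29919$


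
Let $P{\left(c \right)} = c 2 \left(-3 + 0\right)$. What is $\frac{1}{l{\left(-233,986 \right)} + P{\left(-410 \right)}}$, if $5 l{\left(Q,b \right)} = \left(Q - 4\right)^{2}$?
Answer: $\frac{5}{68469} \approx 7.3026 \cdot 10^{-5}$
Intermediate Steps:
$l{\left(Q,b \right)} = \frac{\left(-4 + Q\right)^{2}}{5}$ ($l{\left(Q,b \right)} = \frac{\left(Q - 4\right)^{2}}{5} = \frac{\left(-4 + Q\right)^{2}}{5}$)
$P{\left(c \right)} = - 6 c$ ($P{\left(c \right)} = c 2 \left(-3\right) = c \left(-6\right) = - 6 c$)
$\frac{1}{l{\left(-233,986 \right)} + P{\left(-410 \right)}} = \frac{1}{\frac{\left(-4 - 233\right)^{2}}{5} - -2460} = \frac{1}{\frac{\left(-237\right)^{2}}{5} + 2460} = \frac{1}{\frac{1}{5} \cdot 56169 + 2460} = \frac{1}{\frac{56169}{5} + 2460} = \frac{1}{\frac{68469}{5}} = \frac{5}{68469}$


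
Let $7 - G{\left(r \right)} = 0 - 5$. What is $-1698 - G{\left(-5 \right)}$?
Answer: $-1710$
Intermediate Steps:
$G{\left(r \right)} = 12$ ($G{\left(r \right)} = 7 - \left(0 - 5\right) = 7 - -5 = 7 + 5 = 12$)
$-1698 - G{\left(-5 \right)} = -1698 - 12 = -1710$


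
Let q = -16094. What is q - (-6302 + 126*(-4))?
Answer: -9288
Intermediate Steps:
q - (-6302 + 126*(-4)) = -16094 - (-6302 + 126*(-4)) = -16094 - (-6302 - 504) = -16094 - 1*(-6806) = -16094 + 6806 = -9288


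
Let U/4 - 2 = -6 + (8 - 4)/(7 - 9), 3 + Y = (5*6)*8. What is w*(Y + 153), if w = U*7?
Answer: -65520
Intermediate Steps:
Y = 237 (Y = -3 + (5*6)*8 = -3 + 30*8 = -3 + 240 = 237)
U = -24 (U = 8 + 4*(-6 + (8 - 4)/(7 - 9)) = 8 + 4*(-6 + 4/(-2)) = 8 + 4*(-6 + 4*(-½)) = 8 + 4*(-6 - 2) = 8 + 4*(-8) = 8 - 32 = -24)
w = -168 (w = -24*7 = -168)
w*(Y + 153) = -168*(237 + 153) = -168*390 = -65520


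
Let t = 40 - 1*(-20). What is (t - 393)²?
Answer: 110889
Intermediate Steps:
t = 60 (t = 40 + 20 = 60)
(t - 393)² = (60 - 393)² = (-333)² = 110889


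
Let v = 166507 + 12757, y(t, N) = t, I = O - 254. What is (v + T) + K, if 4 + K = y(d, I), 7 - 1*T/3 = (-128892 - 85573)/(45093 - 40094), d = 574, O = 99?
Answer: 899738540/4999 ≈ 1.7998e+5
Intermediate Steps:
T = 748374/4999 (T = 21 - 3*(-128892 - 85573)/(45093 - 40094) = 21 - (-643395)/4999 = 21 - 3*(-214465/4999) = 21 + 643395/4999 = 748374/4999 ≈ 149.70)
I = -155 (I = 99 - 254 = -155)
K = 570 (K = -4 + 574 = 570)
v = 179264
(v + T) + K = (179264 + 748374/4999) + 570 = 896889110/4999 + 570 = 899738540/4999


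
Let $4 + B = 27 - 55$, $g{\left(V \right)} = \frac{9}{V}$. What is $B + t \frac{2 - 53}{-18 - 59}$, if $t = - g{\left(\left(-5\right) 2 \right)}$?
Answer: $- \frac{24181}{770} \approx -31.404$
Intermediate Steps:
$B = -32$ ($B = -4 + \left(27 - 55\right) = -4 - 28 = -32$)
$t = \frac{9}{10}$ ($t = - \frac{9}{\left(-5\right) 2} = - \frac{9}{-10} = - \frac{9 \left(-1\right)}{10} = \left(-1\right) \left(- \frac{9}{10}\right) = \frac{9}{10} \approx 0.9$)
$B + t \frac{2 - 53}{-18 - 59} = -32 + \frac{9 \frac{2 - 53}{-18 - 59}}{10} = -32 + \frac{9 \left(- \frac{51}{-77}\right)}{10} = -32 + \frac{9 \left(\left(-51\right) \left(- \frac{1}{77}\right)\right)}{10} = -32 + \frac{9}{10} \cdot \frac{51}{77} = -32 + \frac{459}{770} = - \frac{24181}{770}$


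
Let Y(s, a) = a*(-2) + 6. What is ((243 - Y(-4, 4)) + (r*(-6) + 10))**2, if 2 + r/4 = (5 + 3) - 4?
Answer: 42849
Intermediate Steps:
r = 8 (r = -8 + 4*((5 + 3) - 4) = -8 + 4*(8 - 4) = -8 + 4*4 = -8 + 16 = 8)
Y(s, a) = 6 - 2*a (Y(s, a) = -2*a + 6 = 6 - 2*a)
((243 - Y(-4, 4)) + (r*(-6) + 10))**2 = ((243 - (6 - 2*4)) + (8*(-6) + 10))**2 = ((243 - (6 - 8)) + (-48 + 10))**2 = ((243 - 1*(-2)) - 38)**2 = ((243 + 2) - 38)**2 = (245 - 38)**2 = 207**2 = 42849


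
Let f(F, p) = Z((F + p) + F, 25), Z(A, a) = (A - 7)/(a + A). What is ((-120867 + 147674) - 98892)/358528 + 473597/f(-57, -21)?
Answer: 9338873068845/25455488 ≈ 3.6687e+5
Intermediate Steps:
Z(A, a) = (-7 + A)/(A + a)
f(F, p) = (-7 + p + 2*F)/(25 + p + 2*F) (f(F, p) = (-7 + ((F + p) + F))/(((F + p) + F) + 25) = (-7 + (p + 2*F))/((p + 2*F) + 25) = (-7 + p + 2*F)/(25 + p + 2*F))
((-120867 + 147674) - 98892)/358528 + 473597/f(-57, -21) = ((-120867 + 147674) - 98892)/358528 + 473597/(((-7 - 21 + 2*(-57))/(25 - 21 + 2*(-57)))) = (26807 - 98892)*(1/358528) + 473597/(((-7 - 21 - 114)/(25 - 21 - 114))) = -72085*1/358528 + 473597/((-142/(-110))) = -72085/358528 + 473597/((-1/110*(-142))) = -72085/358528 + 473597/(71/55) = -72085/358528 + 473597*(55/71) = -72085/358528 + 26047835/71 = 9338873068845/25455488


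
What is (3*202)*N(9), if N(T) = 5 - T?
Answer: -2424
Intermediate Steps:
(3*202)*N(9) = (3*202)*(5 - 1*9) = 606*(5 - 9) = 606*(-4) = -2424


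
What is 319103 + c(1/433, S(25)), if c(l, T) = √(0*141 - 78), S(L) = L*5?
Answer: 319103 + I*√78 ≈ 3.191e+5 + 8.8318*I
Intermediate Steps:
S(L) = 5*L
c(l, T) = I*√78 (c(l, T) = √(0 - 78) = √(-78) = I*√78)
319103 + c(1/433, S(25)) = 319103 + I*√78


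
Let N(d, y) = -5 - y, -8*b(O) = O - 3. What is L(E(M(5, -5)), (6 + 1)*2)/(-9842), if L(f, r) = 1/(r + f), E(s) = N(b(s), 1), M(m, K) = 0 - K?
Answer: -1/78736 ≈ -1.2701e-5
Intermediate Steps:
M(m, K) = -K
b(O) = 3/8 - O/8 (b(O) = -(O - 3)/8 = -(-3 + O)/8 = 3/8 - O/8)
E(s) = -6 (E(s) = -5 - 1*1 = -5 - 1 = -6)
L(f, r) = 1/(f + r)
L(E(M(5, -5)), (6 + 1)*2)/(-9842) = 1/(-6 + (6 + 1)*2*(-9842)) = -1/9842/(-6 + 7*2) = -1/9842/(-6 + 14) = -1/9842/8 = (⅛)*(-1/9842) = -1/78736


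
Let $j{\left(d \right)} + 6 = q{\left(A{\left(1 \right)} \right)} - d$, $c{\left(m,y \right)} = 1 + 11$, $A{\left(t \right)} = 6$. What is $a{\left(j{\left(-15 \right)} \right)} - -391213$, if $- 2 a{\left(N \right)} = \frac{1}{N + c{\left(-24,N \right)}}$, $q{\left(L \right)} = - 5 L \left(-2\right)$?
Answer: $\frac{63376505}{162} \approx 3.9121 \cdot 10^{5}$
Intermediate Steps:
$q{\left(L \right)} = 10 L$
$c{\left(m,y \right)} = 12$
$j{\left(d \right)} = 54 - d$ ($j{\left(d \right)} = -6 - \left(-60 + d\right) = 54 - d$)
$a{\left(N \right)} = - \frac{1}{2 \left(12 + N\right)}$ ($a{\left(N \right)} = - \frac{1}{2 \left(N + 12\right)} = - \frac{1}{2 \left(12 + N\right)}$)
$a{\left(j{\left(-15 \right)} \right)} - -391213 = - \frac{1}{24 + 2 \left(54 - -15\right)} - -391213 = - \frac{1}{24 + 2 \left(54 + 15\right)} + 391213 = - \frac{1}{24 + 2 \cdot 69} + 391213 = - \frac{1}{24 + 138} + 391213 = - \frac{1}{162} + 391213 = \frac{63376505}{162}$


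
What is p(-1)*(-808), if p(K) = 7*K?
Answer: 5656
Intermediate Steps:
p(-1)*(-808) = (7*(-1))*(-808) = -7*(-808) = 5656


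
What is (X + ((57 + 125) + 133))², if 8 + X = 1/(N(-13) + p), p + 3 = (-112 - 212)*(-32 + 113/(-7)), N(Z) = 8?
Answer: 1124359346235024/11929663729 ≈ 94249.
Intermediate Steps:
p = 109167/7 (p = -3 + (-112 - 212)*(-32 + 113/(-7)) = -3 - 324*(-32 + 113*(-⅐)) = -3 - 324*(-32 - 113/7) = -3 - 324*(-337/7) = -3 + 109188/7 = 109167/7 ≈ 15595.)
X = -873777/109223 (X = -8 + 1/(8 + 109167/7) = -8 + 1/(109223/7) = -8 + 7/109223 = -873777/109223 ≈ -7.9999)
(X + ((57 + 125) + 133))² = (-873777/109223 + ((57 + 125) + 133))² = (-873777/109223 + (182 + 133))² = (-873777/109223 + 315)² = (33531468/109223)² = 1124359346235024/11929663729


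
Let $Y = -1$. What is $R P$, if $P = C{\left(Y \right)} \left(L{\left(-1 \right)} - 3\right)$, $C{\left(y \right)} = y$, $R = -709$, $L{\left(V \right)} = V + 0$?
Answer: $-2836$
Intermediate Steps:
$L{\left(V \right)} = V$
$P = 4$ ($P = - (-1 - 3) = \left(-1\right) \left(-4\right) = 4$)
$R P = \left(-709\right) 4 = -2836$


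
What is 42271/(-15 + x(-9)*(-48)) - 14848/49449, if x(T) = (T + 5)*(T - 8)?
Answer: -712981757/54047757 ≈ -13.192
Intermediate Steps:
x(T) = (-8 + T)*(5 + T) (x(T) = (5 + T)*(-8 + T) = (-8 + T)*(5 + T))
42271/(-15 + x(-9)*(-48)) - 14848/49449 = 42271/(-15 + (-40 + (-9)**2 - 3*(-9))*(-48)) - 14848/49449 = 42271/(-15 + (-40 + 81 + 27)*(-48)) - 14848*1/49449 = 42271/(-15 + 68*(-48)) - 14848/49449 = 42271/(-15 - 3264) - 14848/49449 = 42271/(-3279) - 14848/49449 = 42271*(-1/3279) - 14848/49449 = -42271/3279 - 14848/49449 = -712981757/54047757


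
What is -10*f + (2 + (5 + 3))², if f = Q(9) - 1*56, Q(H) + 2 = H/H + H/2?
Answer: 625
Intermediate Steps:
Q(H) = -1 + H/2 (Q(H) = -2 + (H/H + H/2) = -2 + (1 + H*(½)) = -2 + (1 + H/2) = -1 + H/2)
f = -105/2 (f = (-1 + (½)*9) - 1*56 = (-1 + 9/2) - 56 = 7/2 - 56 = -105/2 ≈ -52.500)
-10*f + (2 + (5 + 3))² = -10*(-105/2) + (2 + (5 + 3))² = 525 + (2 + 8)² = 525 + 10² = 525 + 100 = 625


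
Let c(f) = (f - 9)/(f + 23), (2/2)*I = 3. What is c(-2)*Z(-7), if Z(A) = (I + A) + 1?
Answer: 11/7 ≈ 1.5714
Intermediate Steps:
I = 3
c(f) = (-9 + f)/(23 + f)
Z(A) = 4 + A (Z(A) = (3 + A) + 1 = 4 + A)
c(-2)*Z(-7) = ((-9 - 2)/(23 - 2))*(4 - 7) = (-11/21)*(-3) = ((1/21)*(-11))*(-3) = -11/21*(-3) = 11/7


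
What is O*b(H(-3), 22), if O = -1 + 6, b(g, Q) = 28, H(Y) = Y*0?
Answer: 140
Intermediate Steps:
H(Y) = 0
O = 5
O*b(H(-3), 22) = 5*28 = 140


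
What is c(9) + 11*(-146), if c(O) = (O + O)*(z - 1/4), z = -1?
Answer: -3257/2 ≈ -1628.5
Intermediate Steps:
c(O) = -5*O/2 (c(O) = (O + O)*(-1 - 1/4) = (2*O)*(-1 - 1*1/4) = (2*O)*(-1 - 1/4) = (2*O)*(-5/4) = -5*O/2)
c(9) + 11*(-146) = -5/2*9 + 11*(-146) = -45/2 - 1606 = -3257/2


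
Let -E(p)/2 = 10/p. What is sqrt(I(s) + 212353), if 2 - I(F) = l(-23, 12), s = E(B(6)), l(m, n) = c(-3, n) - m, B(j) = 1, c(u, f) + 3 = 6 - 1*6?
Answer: sqrt(212335) ≈ 460.80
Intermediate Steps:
c(u, f) = -3 (c(u, f) = -3 + (6 - 1*6) = -3 + (6 - 6) = -3 + 0 = -3)
E(p) = -20/p
l(m, n) = -3 - m
s = -20 (s = -20/1 = -20*1 = -20)
I(F) = -18 (I(F) = 2 - (-3 - 1*(-23)) = 2 - (-3 + 23) = 2 - 1*20 = 2 - 20 = -18)
sqrt(I(s) + 212353) = sqrt(-18 + 212353) = sqrt(212335)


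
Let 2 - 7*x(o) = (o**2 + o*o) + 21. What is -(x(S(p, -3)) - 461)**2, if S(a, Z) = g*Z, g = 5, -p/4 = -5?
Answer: -278784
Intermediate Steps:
p = 20 (p = -4*(-5) = 20)
S(a, Z) = 5*Z
x(o) = -19/7 - 2*o**2/7 (x(o) = 2/7 - ((o**2 + o*o) + 21)/7 = 2/7 - ((o**2 + o**2) + 21)/7 = 2/7 - (2*o**2 + 21)/7 = 2/7 - (21 + 2*o**2)/7 = 2/7 + (-3 - 2*o**2/7) = -19/7 - 2*o**2/7)
-(x(S(p, -3)) - 461)**2 = -((-19/7 - 2*(5*(-3))**2/7) - 461)**2 = -((-19/7 - 2/7*(-15)**2) - 461)**2 = -((-19/7 - 2/7*225) - 461)**2 = -((-19/7 - 450/7) - 461)**2 = -(-67 - 461)**2 = -1*(-528)**2 = -1*278784 = -278784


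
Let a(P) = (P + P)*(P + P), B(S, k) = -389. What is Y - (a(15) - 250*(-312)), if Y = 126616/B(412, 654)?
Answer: -30818716/389 ≈ -79226.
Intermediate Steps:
Y = -126616/389 (Y = 126616/(-389) = 126616*(-1/389) = -126616/389 ≈ -325.49)
a(P) = 4*P**2 (a(P) = (2*P)*(2*P) = 4*P**2)
Y - (a(15) - 250*(-312)) = -126616/389 - (4*15**2 - 250*(-312)) = -126616/389 - (4*225 + 78000) = -126616/389 - (900 + 78000) = -126616/389 - 1*78900 = -126616/389 - 78900 = -30818716/389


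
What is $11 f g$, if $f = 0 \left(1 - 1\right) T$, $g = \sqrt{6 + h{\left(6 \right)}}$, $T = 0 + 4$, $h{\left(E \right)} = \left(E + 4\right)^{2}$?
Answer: $0$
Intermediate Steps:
$h{\left(E \right)} = \left(4 + E\right)^{2}$
$T = 4$
$g = \sqrt{106}$ ($g = \sqrt{6 + \left(4 + 6\right)^{2}} = \sqrt{6 + 10^{2}} = \sqrt{6 + 100} = \sqrt{106} \approx 10.296$)
$f = 0$ ($f = 0 \left(1 - 1\right) 4 = 0 \cdot 0 \cdot 4 = 0 \cdot 4 = 0$)
$11 f g = 11 \cdot 0 \sqrt{106} = 0 \sqrt{106} = 0$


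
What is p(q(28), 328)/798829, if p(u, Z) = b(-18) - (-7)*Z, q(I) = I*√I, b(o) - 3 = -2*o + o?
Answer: 2317/798829 ≈ 0.0029005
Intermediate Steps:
b(o) = 3 - o (b(o) = 3 + (-2*o + o) = 3 - o)
q(I) = I^(3/2)
p(u, Z) = 21 + 7*Z (p(u, Z) = (3 - 1*(-18)) - (-7)*Z = (3 + 18) + 7*Z = 21 + 7*Z)
p(q(28), 328)/798829 = (21 + 7*328)/798829 = (21 + 2296)*(1/798829) = 2317*(1/798829) = 2317/798829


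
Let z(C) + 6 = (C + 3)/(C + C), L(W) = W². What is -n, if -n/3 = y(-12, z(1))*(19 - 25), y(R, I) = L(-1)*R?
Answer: 216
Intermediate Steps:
z(C) = -6 + (3 + C)/(2*C) (z(C) = -6 + (C + 3)/(C + C) = -6 + (3 + C)/((2*C)) = -6 + (3 + C)*(1/(2*C)) = -6 + (3 + C)/(2*C))
y(R, I) = R (y(R, I) = (-1)²*R = 1*R = R)
n = -216 (n = -(-36)*(19 - 25) = -(-36)*(-6) = -3*72 = -216)
-n = -1*(-216) = 216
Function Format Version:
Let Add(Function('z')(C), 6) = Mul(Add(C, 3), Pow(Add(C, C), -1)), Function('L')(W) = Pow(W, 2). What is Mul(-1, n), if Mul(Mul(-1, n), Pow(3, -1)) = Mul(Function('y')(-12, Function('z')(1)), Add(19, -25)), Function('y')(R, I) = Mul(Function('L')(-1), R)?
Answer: 216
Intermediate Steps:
Function('z')(C) = Add(-6, Mul(Rational(1, 2), Pow(C, -1), Add(3, C))) (Function('z')(C) = Add(-6, Mul(Add(C, 3), Pow(Add(C, C), -1))) = Add(-6, Mul(Add(3, C), Pow(Mul(2, C), -1))) = Add(-6, Mul(Add(3, C), Mul(Rational(1, 2), Pow(C, -1)))) = Add(-6, Mul(Rational(1, 2), Pow(C, -1), Add(3, C))))
Function('y')(R, I) = R (Function('y')(R, I) = Mul(Pow(-1, 2), R) = Mul(1, R) = R)
n = -216 (n = Mul(-3, Mul(-12, Add(19, -25))) = Mul(-3, Mul(-12, -6)) = Mul(-3, 72) = -216)
Mul(-1, n) = Mul(-1, -216) = 216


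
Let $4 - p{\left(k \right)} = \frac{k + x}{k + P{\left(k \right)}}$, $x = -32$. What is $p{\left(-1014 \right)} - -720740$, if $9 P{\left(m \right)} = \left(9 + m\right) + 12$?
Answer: $\frac{2431066374}{3373} \approx 7.2074 \cdot 10^{5}$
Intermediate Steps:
$P{\left(m \right)} = \frac{7}{3} + \frac{m}{9}$ ($P{\left(m \right)} = \frac{\left(9 + m\right) + 12}{9} = \frac{21 + m}{9} = \frac{7}{3} + \frac{m}{9}$)
$p{\left(k \right)} = 4 - \frac{-32 + k}{\frac{7}{3} + \frac{10 k}{9}}$ ($p{\left(k \right)} = 4 - \frac{k - 32}{k + \left(\frac{7}{3} + \frac{k}{9}\right)} = 4 - \frac{-32 + k}{\frac{7}{3} + \frac{10 k}{9}}$)
$p{\left(-1014 \right)} - -720740 = \frac{31 \left(12 - 1014\right)}{21 + 10 \left(-1014\right)} - -720740 = 31 \frac{1}{21 - 10140} \left(-1002\right) + 720740 = 31 \frac{1}{-10119} \left(-1002\right) + 720740 = 31 \left(- \frac{1}{10119}\right) \left(-1002\right) + 720740 = \frac{10354}{3373} + 720740 = \frac{2431066374}{3373}$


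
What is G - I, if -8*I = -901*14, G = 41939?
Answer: 161449/4 ≈ 40362.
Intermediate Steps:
I = 6307/4 (I = -(-901)*14/8 = -1/8*(-12614) = 6307/4 ≈ 1576.8)
G - I = 41939 - 1*6307/4 = 41939 - 6307/4 = 161449/4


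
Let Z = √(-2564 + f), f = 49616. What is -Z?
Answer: -6*√1307 ≈ -216.91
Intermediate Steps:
Z = 6*√1307 (Z = √(-2564 + 49616) = √47052 = 6*√1307 ≈ 216.91)
-Z = -6*√1307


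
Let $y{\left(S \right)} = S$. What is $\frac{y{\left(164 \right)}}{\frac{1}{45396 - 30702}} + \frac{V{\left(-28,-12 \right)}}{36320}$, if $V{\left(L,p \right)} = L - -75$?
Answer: $\frac{87524517167}{36320} \approx 2.4098 \cdot 10^{6}$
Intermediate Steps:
$V{\left(L,p \right)} = 75 + L$ ($V{\left(L,p \right)} = L + 75 = 75 + L$)
$\frac{y{\left(164 \right)}}{\frac{1}{45396 - 30702}} + \frac{V{\left(-28,-12 \right)}}{36320} = \frac{164}{\frac{1}{45396 - 30702}} + \frac{75 - 28}{36320} = \frac{164}{\frac{1}{14694}} + 47 \cdot \frac{1}{36320} = 164 \frac{1}{\frac{1}{14694}} + \frac{47}{36320} = 164 \cdot 14694 + \frac{47}{36320} = 2409816 + \frac{47}{36320} = \frac{87524517167}{36320}$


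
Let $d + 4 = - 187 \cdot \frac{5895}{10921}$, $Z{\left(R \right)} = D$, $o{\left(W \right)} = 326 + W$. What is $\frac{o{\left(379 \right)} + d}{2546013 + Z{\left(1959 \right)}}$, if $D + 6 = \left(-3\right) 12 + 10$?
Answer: $\frac{6553256}{27804658501} \approx 0.00023569$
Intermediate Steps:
$D = -32$ ($D = -6 + \left(\left(-3\right) 12 + 10\right) = -6 + \left(-36 + 10\right) = -6 - 26 = -32$)
$Z{\left(R \right)} = -32$
$d = - \frac{1146049}{10921}$ ($d = -4 - 187 \cdot \frac{5895}{10921} = -4 - 187 \cdot 5895 \cdot \frac{1}{10921} = -4 - \frac{1102365}{10921} = - \frac{1146049}{10921} \approx -104.94$)
$\frac{o{\left(379 \right)} + d}{2546013 + Z{\left(1959 \right)}} = \frac{\left(326 + 379\right) - \frac{1146049}{10921}}{2546013 - 32} = \frac{705 - \frac{1146049}{10921}}{2545981} = \frac{6553256}{10921} \cdot \frac{1}{2545981} = \frac{6553256}{27804658501}$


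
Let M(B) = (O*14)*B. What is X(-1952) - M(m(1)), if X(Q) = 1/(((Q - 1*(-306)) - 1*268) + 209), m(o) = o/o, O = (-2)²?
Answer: -95481/1705 ≈ -56.001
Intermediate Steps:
O = 4
m(o) = 1
M(B) = 56*B (M(B) = (4*14)*B = 56*B)
X(Q) = 1/(247 + Q) (X(Q) = 1/(((Q + 306) - 268) + 209) = 1/(((306 + Q) - 268) + 209) = 1/((38 + Q) + 209) = 1/(247 + Q))
X(-1952) - M(m(1)) = 1/(247 - 1952) - 56 = 1/(-1705) - 1*56 = -1/1705 - 56 = -95481/1705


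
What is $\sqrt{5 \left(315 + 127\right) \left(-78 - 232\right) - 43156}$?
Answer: $8 i \sqrt{11379} \approx 853.38 i$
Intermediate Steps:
$\sqrt{5 \left(315 + 127\right) \left(-78 - 232\right) - 43156} = \sqrt{5 \cdot 442 \left(-310\right) - 43156} = \sqrt{5 \left(-137020\right) - 43156} = \sqrt{-685100 - 43156} = \sqrt{-728256} = 8 i \sqrt{11379}$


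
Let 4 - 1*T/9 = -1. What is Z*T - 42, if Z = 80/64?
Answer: 57/4 ≈ 14.250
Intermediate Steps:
Z = 5/4 (Z = 80*(1/64) = 5/4 ≈ 1.2500)
T = 45 (T = 36 - 9*(-1) = 36 + 9 = 45)
Z*T - 42 = (5/4)*45 - 42 = 225/4 - 42 = 57/4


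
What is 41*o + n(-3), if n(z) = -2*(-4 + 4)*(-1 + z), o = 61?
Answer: 2501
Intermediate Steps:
n(z) = 0 (n(z) = -0*(-1 + z) = -2*0 = 0)
41*o + n(-3) = 41*61 + 0 = 2501 + 0 = 2501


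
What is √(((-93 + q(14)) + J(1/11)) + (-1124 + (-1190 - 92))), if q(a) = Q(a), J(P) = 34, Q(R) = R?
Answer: I*√2451 ≈ 49.508*I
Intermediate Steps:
q(a) = a
√(((-93 + q(14)) + J(1/11)) + (-1124 + (-1190 - 92))) = √(((-93 + 14) + 34) + (-1124 + (-1190 - 92))) = √((-79 + 34) + (-1124 - 1282)) = √(-45 - 2406) = √(-2451) = I*√2451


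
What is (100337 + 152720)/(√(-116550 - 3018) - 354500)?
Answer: -22427176625/31417592392 - 253057*I*√7473/31417592392 ≈ -0.71384 - 0.00069629*I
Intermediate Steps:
(100337 + 152720)/(√(-116550 - 3018) - 354500) = 253057/(√(-119568) - 354500) = 253057/(4*I*√7473 - 354500) = 253057/(-354500 + 4*I*√7473)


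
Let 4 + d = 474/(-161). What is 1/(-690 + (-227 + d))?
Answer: -161/148755 ≈ -0.0010823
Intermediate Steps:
d = -1118/161 (d = -4 + 474/(-161) = -4 + 474*(-1/161) = -4 - 474/161 = -1118/161 ≈ -6.9441)
1/(-690 + (-227 + d)) = 1/(-690 + (-227 - 1118/161)) = 1/(-690 - 37665/161) = 1/(-148755/161) = -161/148755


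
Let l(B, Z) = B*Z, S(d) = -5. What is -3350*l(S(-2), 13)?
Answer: 217750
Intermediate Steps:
-3350*l(S(-2), 13) = -(-16750)*13 = -3350*(-65) = 217750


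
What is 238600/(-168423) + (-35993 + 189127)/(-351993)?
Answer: -36592272494/19761239013 ≈ -1.8517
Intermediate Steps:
238600/(-168423) + (-35993 + 189127)/(-351993) = 238600*(-1/168423) + 153134*(-1/351993) = -238600/168423 - 153134/351993 = -36592272494/19761239013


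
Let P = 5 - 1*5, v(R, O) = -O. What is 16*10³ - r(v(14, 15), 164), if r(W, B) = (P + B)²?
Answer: -10896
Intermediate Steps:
P = 0 (P = 5 - 5 = 0)
r(W, B) = B² (r(W, B) = (0 + B)² = B²)
16*10³ - r(v(14, 15), 164) = 16*10³ - 1*164² = 16*1000 - 1*26896 = 16000 - 26896 = -10896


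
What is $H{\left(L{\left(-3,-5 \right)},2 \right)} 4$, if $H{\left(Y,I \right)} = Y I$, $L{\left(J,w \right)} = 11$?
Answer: $88$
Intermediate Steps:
$H{\left(Y,I \right)} = I Y$
$H{\left(L{\left(-3,-5 \right)},2 \right)} 4 = 2 \cdot 11 \cdot 4 = 22 \cdot 4 = 88$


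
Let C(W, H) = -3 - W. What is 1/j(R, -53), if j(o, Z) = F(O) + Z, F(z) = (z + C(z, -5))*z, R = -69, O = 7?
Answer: -1/74 ≈ -0.013514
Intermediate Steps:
F(z) = -3*z (F(z) = (z + (-3 - z))*z = -3*z)
j(o, Z) = -21 + Z (j(o, Z) = -3*7 + Z = -21 + Z)
1/j(R, -53) = 1/(-21 - 53) = 1/(-74) = -1/74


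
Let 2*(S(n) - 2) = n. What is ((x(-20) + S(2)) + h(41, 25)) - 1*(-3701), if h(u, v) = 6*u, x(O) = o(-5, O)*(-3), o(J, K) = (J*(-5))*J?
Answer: 4325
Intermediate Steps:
o(J, K) = -5*J**2 (o(J, K) = (-5*J)*J = -5*J**2)
S(n) = 2 + n/2
x(O) = 375 (x(O) = -5*(-5)**2*(-3) = -5*25*(-3) = -125*(-3) = 375)
((x(-20) + S(2)) + h(41, 25)) - 1*(-3701) = ((375 + (2 + (1/2)*2)) + 6*41) - 1*(-3701) = ((375 + (2 + 1)) + 246) + 3701 = ((375 + 3) + 246) + 3701 = (378 + 246) + 3701 = 624 + 3701 = 4325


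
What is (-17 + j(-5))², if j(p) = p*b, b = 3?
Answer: 1024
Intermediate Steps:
j(p) = 3*p (j(p) = p*3 = 3*p)
(-17 + j(-5))² = (-17 + 3*(-5))² = (-17 - 15)² = (-32)² = 1024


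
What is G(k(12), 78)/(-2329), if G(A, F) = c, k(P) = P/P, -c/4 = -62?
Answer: -248/2329 ≈ -0.10648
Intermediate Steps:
c = 248 (c = -4*(-62) = 248)
k(P) = 1
G(A, F) = 248
G(k(12), 78)/(-2329) = 248/(-2329) = 248*(-1/2329) = -248/2329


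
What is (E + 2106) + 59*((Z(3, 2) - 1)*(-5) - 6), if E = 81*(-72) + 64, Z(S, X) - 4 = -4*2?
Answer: -2541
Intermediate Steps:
Z(S, X) = -4 (Z(S, X) = 4 - 4*2 = 4 - 8 = -4)
E = -5768 (E = -5832 + 64 = -5768)
(E + 2106) + 59*((Z(3, 2) - 1)*(-5) - 6) = (-5768 + 2106) + 59*((-4 - 1)*(-5) - 6) = -3662 + 59*(-5*(-5) - 6) = -3662 + 59*(25 - 6) = -3662 + 59*19 = -3662 + 1121 = -2541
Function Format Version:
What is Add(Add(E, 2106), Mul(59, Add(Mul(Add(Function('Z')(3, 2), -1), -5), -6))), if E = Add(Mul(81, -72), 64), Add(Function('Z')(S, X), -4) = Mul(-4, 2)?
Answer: -2541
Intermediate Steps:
Function('Z')(S, X) = -4 (Function('Z')(S, X) = Add(4, Mul(-4, 2)) = Add(4, -8) = -4)
E = -5768 (E = Add(-5832, 64) = -5768)
Add(Add(E, 2106), Mul(59, Add(Mul(Add(Function('Z')(3, 2), -1), -5), -6))) = Add(Add(-5768, 2106), Mul(59, Add(Mul(Add(-4, -1), -5), -6))) = Add(-3662, Mul(59, Add(Mul(-5, -5), -6))) = Add(-3662, Mul(59, Add(25, -6))) = Add(-3662, Mul(59, 19)) = Add(-3662, 1121) = -2541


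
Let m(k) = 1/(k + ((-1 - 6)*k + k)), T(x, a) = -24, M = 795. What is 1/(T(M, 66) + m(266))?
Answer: -1330/31921 ≈ -0.041665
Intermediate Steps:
m(k) = -1/(5*k) (m(k) = 1/(k + (-7*k + k)) = 1/(k - 6*k) = 1/(-5*k) = -1/(5*k))
1/(T(M, 66) + m(266)) = 1/(-24 - ⅕/266) = 1/(-24 - ⅕*1/266) = 1/(-24 - 1/1330) = 1/(-31921/1330) = -1330/31921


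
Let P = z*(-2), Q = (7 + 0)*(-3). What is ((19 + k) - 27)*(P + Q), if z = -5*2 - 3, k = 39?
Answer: 155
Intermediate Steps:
z = -13 (z = -10 - 3 = -13)
Q = -21 (Q = 7*(-3) = -21)
P = 26 (P = -13*(-2) = 26)
((19 + k) - 27)*(P + Q) = ((19 + 39) - 27)*(26 - 21) = (58 - 27)*5 = 31*5 = 155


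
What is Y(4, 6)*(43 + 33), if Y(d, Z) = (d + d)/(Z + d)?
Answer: 304/5 ≈ 60.800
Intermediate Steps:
Y(d, Z) = 2*d/(Z + d) (Y(d, Z) = (2*d)/(Z + d) = 2*d/(Z + d))
Y(4, 6)*(43 + 33) = (2*4/(6 + 4))*(43 + 33) = (2*4/10)*76 = (2*4*(1/10))*76 = (4/5)*76 = 304/5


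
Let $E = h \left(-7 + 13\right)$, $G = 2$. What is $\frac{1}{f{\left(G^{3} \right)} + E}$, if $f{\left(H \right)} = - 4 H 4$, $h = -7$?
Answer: $- \frac{1}{170} \approx -0.0058824$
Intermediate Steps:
$E = -42$ ($E = - 7 \left(-7 + 13\right) = \left(-7\right) 6 = -42$)
$f{\left(H \right)} = - 16 H$
$\frac{1}{f{\left(G^{3} \right)} + E} = \frac{1}{- 16 \cdot 2^{3} - 42} = \frac{1}{\left(-16\right) 8 - 42} = \frac{1}{-128 - 42} = \frac{1}{-170} = - \frac{1}{170}$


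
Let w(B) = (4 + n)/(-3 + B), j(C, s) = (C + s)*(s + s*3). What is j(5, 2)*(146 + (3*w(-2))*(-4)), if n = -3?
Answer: 41552/5 ≈ 8310.4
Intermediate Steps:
j(C, s) = 4*s*(C + s) (j(C, s) = (C + s)*(s + 3*s) = (C + s)*(4*s) = 4*s*(C + s))
w(B) = 1/(-3 + B) (w(B) = (4 - 3)/(-3 + B) = 1/(-3 + B))
j(5, 2)*(146 + (3*w(-2))*(-4)) = (4*2*(5 + 2))*(146 + (3/(-3 - 2))*(-4)) = (4*2*7)*(146 + (3/(-5))*(-4)) = 56*(146 + (3*(-⅕))*(-4)) = 56*(146 - ⅗*(-4)) = 56*(146 + 12/5) = 56*(742/5) = 41552/5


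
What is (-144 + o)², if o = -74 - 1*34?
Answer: 63504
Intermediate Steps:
o = -108 (o = -74 - 34 = -108)
(-144 + o)² = (-144 - 108)² = (-252)² = 63504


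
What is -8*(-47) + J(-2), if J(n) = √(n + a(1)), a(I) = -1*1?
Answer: 376 + I*√3 ≈ 376.0 + 1.732*I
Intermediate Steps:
a(I) = -1
J(n) = √(-1 + n) (J(n) = √(n - 1) = √(-1 + n))
-8*(-47) + J(-2) = -8*(-47) + √(-1 - 2) = 376 + √(-3) = 376 + I*√3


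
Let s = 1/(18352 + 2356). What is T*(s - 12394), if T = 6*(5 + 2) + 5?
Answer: -12062782697/20708 ≈ -5.8252e+5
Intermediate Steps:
s = 1/20708 ≈ 4.8291e-5
T = 47 (T = 6*7 + 5 = 42 + 5 = 47)
T*(s - 12394) = 47*(1/20708 - 12394) = 47*(-256654951/20708) = -12062782697/20708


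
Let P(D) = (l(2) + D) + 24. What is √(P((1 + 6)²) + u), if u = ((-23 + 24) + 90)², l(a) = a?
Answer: 2*√2089 ≈ 91.411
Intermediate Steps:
P(D) = 26 + D (P(D) = (2 + D) + 24 = 26 + D)
u = 8281 (u = (1 + 90)² = 91² = 8281)
√(P((1 + 6)²) + u) = √((26 + (1 + 6)²) + 8281) = √((26 + 7²) + 8281) = √((26 + 49) + 8281) = √(75 + 8281) = √8356 = 2*√2089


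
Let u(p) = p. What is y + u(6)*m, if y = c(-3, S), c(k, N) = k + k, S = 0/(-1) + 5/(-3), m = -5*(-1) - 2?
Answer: 12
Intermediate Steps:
m = 3 (m = 5 - 2 = 3)
S = -5/3 (S = 0*(-1) + 5*(-⅓) = 0 - 5/3 = -5/3 ≈ -1.6667)
c(k, N) = 2*k
y = -6 (y = 2*(-3) = -6)
y + u(6)*m = -6 + 6*3 = -6 + 18 = 12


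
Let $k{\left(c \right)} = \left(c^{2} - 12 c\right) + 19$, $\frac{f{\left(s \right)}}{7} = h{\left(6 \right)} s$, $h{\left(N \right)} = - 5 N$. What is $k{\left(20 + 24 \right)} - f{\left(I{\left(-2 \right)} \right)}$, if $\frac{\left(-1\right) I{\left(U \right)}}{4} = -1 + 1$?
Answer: $1427$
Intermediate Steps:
$I{\left(U \right)} = 0$ ($I{\left(U \right)} = - 4 \left(-1 + 1\right) = \left(-4\right) 0 = 0$)
$f{\left(s \right)} = - 210 s$ ($f{\left(s \right)} = 7 \left(-5\right) 6 s = 7 \left(- 30 s\right) = - 210 s$)
$k{\left(c \right)} = 19 + c^{2} - 12 c$
$k{\left(20 + 24 \right)} - f{\left(I{\left(-2 \right)} \right)} = \left(19 + \left(20 + 24\right)^{2} - 12 \left(20 + 24\right)\right) - \left(-210\right) 0 = \left(19 + 44^{2} - 528\right) - 0 = \left(19 + 1936 - 528\right) + 0 = 1427 + 0 = 1427$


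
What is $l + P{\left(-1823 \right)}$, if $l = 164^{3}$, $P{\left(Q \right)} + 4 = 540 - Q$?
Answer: $4413303$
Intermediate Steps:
$P{\left(Q \right)} = 536 - Q$ ($P{\left(Q \right)} = -4 - \left(-540 + Q\right) = 536 - Q$)
$l = 4410944$
$l + P{\left(-1823 \right)} = 4410944 + \left(536 - -1823\right) = 4410944 + \left(536 + 1823\right) = 4410944 + 2359 = 4413303$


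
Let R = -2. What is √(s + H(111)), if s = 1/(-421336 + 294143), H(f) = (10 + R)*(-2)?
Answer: 3*I*√28761008353/127193 ≈ 4.0*I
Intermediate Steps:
H(f) = -16 (H(f) = (10 - 2)*(-2) = 8*(-2) = -16)
s = -1/127193 (s = 1/(-127193) = -1/127193 ≈ -7.8621e-6)
√(s + H(111)) = √(-1/127193 - 16) = √(-2035089/127193) = 3*I*√28761008353/127193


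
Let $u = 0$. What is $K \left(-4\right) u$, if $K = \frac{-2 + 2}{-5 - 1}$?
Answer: $0$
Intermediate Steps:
$K = 0$ ($K = \frac{0}{-6} = 0 \left(- \frac{1}{6}\right) = 0$)
$K \left(-4\right) u = 0 \left(-4\right) 0 = 0 \cdot 0 = 0$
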